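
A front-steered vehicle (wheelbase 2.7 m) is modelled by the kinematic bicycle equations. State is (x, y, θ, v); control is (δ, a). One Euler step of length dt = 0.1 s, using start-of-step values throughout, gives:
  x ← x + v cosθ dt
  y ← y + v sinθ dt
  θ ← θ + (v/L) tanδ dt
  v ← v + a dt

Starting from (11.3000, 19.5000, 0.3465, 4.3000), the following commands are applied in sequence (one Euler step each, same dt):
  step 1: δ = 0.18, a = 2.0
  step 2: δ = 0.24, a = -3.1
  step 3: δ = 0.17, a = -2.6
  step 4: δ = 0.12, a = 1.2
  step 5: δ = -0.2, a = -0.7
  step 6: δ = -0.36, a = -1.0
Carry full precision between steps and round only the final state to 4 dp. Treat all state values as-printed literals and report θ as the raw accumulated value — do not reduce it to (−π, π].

(13.5860, 20.4948, 0.3746, 3.8800)

after step 1 (δ=0.18, a=2.0): (11.704444, 19.646031, 0.375480, 4.500000)
after step 2 (δ=0.24, a=-3.1): (12.123093, 19.811055, 0.416266, 4.190000)
after step 3 (δ=0.17, a=-2.6): (12.506313, 19.980477, 0.442905, 3.930000)
after step 4 (δ=0.12, a=1.2): (12.861392, 20.148904, 0.460456, 4.050000)
after step 5 (δ=-0.2, a=-0.7): (13.224211, 20.328868, 0.430050, 3.980000)
after step 6 (δ=-0.36, a=-1.0): (13.585972, 20.494801, 0.374565, 3.880000)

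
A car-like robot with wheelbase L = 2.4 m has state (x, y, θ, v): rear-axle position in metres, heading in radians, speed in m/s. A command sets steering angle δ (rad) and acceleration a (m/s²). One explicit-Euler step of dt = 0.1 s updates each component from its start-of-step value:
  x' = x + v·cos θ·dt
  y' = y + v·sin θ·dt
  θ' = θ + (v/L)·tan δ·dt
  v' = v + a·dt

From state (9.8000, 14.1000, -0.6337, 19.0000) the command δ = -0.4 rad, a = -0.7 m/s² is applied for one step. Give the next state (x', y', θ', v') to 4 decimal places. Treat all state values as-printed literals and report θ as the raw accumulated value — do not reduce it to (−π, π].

x' = 9.8000 + 19.0000·cos(-0.6337)·0.1 = 11.3311
y' = 14.1000 + 19.0000·sin(-0.6337)·0.1 = 12.9750
θ' = -0.6337 + (19.0000/2.4)·tan(-0.4)·0.1 = -0.9684
v' = 19.0000 − 0.7000·0.1 = 18.9300

(11.3311, 12.9750, -0.9684, 18.9300)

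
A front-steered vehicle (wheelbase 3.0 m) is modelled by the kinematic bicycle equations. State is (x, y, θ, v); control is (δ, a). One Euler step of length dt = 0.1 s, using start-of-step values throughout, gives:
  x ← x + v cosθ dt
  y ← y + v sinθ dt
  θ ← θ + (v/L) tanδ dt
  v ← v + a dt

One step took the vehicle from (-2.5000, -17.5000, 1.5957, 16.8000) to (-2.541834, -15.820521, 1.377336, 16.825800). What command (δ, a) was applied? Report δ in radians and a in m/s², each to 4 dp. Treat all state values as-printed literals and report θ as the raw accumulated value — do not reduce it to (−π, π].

a = (v'−v)/dt = (0.025800)/0.1 = 0.2580
Δθ = θ'−θ = -0.218364;  (v·dt/L) = 16.8000·0.1/3.0 = 0.560000
tan δ = Δθ·L/(v·dt) = -0.389936  →  δ = -0.3718

δ = -0.3718, a = 0.2580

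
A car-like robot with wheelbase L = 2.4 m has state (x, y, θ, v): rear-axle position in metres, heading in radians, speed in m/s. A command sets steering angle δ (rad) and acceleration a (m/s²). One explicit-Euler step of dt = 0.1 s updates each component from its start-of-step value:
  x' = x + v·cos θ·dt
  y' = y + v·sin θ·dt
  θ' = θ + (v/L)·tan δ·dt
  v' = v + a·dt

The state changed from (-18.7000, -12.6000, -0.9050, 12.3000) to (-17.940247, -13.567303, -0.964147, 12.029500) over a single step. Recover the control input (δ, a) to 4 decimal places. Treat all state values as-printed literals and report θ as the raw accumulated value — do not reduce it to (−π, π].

δ = -0.1149, a = -2.7050

a = (v'−v)/dt = (-0.270500)/0.1 = -2.7050
Δθ = θ'−θ = -0.059147;  (v·dt/L) = 12.3000·0.1/2.4 = 0.512500
tan δ = Δθ·L/(v·dt) = -0.115409  →  δ = -0.1149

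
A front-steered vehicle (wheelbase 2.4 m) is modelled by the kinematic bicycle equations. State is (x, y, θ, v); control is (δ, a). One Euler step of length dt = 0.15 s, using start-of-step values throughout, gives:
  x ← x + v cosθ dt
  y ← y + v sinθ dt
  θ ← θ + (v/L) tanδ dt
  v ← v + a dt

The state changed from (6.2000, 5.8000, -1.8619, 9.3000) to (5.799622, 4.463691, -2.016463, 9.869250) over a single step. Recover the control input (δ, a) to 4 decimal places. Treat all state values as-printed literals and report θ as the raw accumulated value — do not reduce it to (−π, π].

a = (v'−v)/dt = (0.569250)/0.15 = 3.7950
Δθ = θ'−θ = -0.154563;  (v·dt/L) = 9.3000·0.15/2.4 = 0.581250
tan δ = Δθ·L/(v·dt) = -0.265915  →  δ = -0.2599

δ = -0.2599, a = 3.7950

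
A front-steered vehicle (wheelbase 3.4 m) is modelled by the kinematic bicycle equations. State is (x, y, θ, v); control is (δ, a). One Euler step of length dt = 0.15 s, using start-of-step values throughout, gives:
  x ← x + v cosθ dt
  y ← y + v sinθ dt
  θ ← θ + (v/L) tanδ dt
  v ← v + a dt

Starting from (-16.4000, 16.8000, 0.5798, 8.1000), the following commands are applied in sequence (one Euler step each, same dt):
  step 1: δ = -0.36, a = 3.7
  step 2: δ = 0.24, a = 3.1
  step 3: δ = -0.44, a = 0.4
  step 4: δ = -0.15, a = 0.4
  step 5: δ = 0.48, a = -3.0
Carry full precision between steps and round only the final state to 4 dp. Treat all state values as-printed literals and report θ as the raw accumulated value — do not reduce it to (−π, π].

after step 1 (δ=-0.36, a=3.7): (-15.383565, 17.465646, 0.445291, 8.655000)
after step 2 (δ=0.24, a=3.1): (-14.211913, 18.024829, 0.538734, 9.120000)
after step 3 (δ=-0.44, a=0.4): (-13.037678, 18.726681, 0.349314, 9.180000)
after step 4 (δ=-0.15, a=0.4): (-11.743838, 19.197963, 0.288104, 9.240000)
after step 5 (δ=0.48, a=-3.0): (-10.414963, 19.591774, 0.500329, 8.790000)

(-10.4150, 19.5918, 0.5003, 8.7900)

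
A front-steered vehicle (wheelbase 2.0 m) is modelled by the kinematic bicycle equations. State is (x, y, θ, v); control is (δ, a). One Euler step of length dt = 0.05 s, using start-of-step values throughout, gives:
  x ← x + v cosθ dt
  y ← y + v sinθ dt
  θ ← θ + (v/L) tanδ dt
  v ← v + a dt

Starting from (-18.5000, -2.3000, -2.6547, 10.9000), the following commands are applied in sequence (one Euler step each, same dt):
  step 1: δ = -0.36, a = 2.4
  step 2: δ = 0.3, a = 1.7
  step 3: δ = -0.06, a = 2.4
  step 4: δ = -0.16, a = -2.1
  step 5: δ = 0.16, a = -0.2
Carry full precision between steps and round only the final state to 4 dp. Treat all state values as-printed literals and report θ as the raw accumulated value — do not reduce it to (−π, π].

(-21.0028, -3.4788, -2.6891, 11.1100)

after step 1 (δ=-0.36, a=2.4): (-18.981666, -2.554996, -2.757270, 11.020000)
after step 2 (δ=0.3, a=1.7): (-19.492472, -2.761583, -2.672048, 11.105000)
after step 3 (δ=-0.06, a=2.4): (-19.987630, -3.012823, -2.688725, 11.225000)
after step 4 (δ=-0.16, a=-2.1): (-20.492304, -3.258395, -2.734012, 11.120000)
after step 5 (δ=0.16, a=-0.2): (-21.002757, -3.478788, -2.689149, 11.110000)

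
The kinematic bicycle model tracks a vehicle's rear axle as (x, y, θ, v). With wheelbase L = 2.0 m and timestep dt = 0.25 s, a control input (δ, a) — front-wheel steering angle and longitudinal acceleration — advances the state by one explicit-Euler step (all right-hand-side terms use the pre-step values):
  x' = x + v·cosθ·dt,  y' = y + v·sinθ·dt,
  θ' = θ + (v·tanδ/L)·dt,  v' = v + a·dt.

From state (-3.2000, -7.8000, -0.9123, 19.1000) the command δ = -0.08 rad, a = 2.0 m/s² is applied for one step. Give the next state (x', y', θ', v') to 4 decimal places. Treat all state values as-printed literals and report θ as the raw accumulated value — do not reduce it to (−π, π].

x' = -3.2000 + 19.1000·cos(-0.9123)·0.25 = -0.2780
y' = -7.8000 + 19.1000·sin(-0.9123)·0.25 = -11.5766
θ' = -0.9123 + (19.1000/2.0)·tan(-0.08)·0.25 = -1.1037
v' = 19.1000 + 2.0000·0.25 = 19.6000

(-0.2780, -11.5766, -1.1037, 19.6000)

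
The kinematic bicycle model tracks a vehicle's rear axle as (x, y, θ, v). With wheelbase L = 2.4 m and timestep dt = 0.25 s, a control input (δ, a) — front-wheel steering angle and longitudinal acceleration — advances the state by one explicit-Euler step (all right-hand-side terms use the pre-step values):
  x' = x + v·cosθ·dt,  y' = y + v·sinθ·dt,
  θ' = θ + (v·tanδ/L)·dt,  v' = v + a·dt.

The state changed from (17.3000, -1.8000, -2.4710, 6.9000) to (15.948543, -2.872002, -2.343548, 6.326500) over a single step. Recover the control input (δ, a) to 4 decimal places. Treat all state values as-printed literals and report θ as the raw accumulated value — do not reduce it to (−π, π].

a = (v'−v)/dt = (-0.573500)/0.25 = -2.2940
Δθ = θ'−θ = 0.127452;  (v·dt/L) = 6.9000·0.25/2.4 = 0.718750
tan δ = Δθ·L/(v·dt) = 0.177325  →  δ = 0.1755

δ = 0.1755, a = -2.2940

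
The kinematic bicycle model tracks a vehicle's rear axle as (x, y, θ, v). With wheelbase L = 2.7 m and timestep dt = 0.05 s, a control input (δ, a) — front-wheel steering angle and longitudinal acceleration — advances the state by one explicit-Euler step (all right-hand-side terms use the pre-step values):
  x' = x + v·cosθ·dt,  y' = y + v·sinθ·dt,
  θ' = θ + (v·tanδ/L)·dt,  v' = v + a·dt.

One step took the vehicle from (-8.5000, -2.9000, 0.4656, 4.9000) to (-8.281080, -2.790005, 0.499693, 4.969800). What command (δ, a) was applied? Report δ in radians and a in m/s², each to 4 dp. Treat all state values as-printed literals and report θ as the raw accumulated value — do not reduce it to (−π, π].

δ = 0.3594, a = 1.3960

a = (v'−v)/dt = (0.069800)/0.05 = 1.3960
Δθ = θ'−θ = 0.034093;  (v·dt/L) = 4.9000·0.05/2.7 = 0.090741
tan δ = Δθ·L/(v·dt) = 0.375719  →  δ = 0.3594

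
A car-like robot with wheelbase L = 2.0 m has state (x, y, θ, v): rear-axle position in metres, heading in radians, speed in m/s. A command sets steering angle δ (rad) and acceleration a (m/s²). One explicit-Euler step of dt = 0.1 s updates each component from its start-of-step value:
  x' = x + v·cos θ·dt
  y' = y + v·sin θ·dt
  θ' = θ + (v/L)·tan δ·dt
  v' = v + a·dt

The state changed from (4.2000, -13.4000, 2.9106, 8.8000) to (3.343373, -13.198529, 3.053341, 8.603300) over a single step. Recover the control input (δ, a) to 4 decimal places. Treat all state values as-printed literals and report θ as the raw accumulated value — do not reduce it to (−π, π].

a = (v'−v)/dt = (-0.196700)/0.1 = -1.9670
Δθ = θ'−θ = 0.142741;  (v·dt/L) = 8.8000·0.1/2.0 = 0.440000
tan δ = Δθ·L/(v·dt) = 0.324411  →  δ = 0.3137

δ = 0.3137, a = -1.9670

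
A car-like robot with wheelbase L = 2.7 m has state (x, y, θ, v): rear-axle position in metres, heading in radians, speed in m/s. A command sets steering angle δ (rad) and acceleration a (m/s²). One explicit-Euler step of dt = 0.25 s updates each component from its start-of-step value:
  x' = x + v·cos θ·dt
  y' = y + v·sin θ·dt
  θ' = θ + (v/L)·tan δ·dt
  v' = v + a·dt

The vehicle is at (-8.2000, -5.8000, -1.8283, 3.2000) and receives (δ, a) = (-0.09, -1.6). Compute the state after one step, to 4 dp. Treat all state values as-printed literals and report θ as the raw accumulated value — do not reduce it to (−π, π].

(-8.4037, -6.5736, -1.8550, 2.8000)

x' = -8.2000 + 3.2000·cos(-1.8283)·0.25 = -8.4037
y' = -5.8000 + 3.2000·sin(-1.8283)·0.25 = -6.5736
θ' = -1.8283 + (3.2000/2.7)·tan(-0.09)·0.25 = -1.8550
v' = 3.2000 − 1.6000·0.25 = 2.8000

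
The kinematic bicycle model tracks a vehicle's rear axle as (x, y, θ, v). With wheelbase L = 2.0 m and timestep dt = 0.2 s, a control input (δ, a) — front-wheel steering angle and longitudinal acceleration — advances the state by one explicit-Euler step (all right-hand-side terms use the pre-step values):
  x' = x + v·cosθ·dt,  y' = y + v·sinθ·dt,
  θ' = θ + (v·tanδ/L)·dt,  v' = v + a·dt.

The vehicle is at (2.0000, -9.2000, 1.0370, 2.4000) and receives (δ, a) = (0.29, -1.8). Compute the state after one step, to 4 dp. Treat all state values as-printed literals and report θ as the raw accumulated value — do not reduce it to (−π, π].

x' = 2.0000 + 2.4000·cos(1.0370)·0.2 = 2.2442
y' = -9.2000 + 2.4000·sin(1.0370)·0.2 = -8.7868
θ' = 1.0370 + (2.4000/2.0)·tan(0.29)·0.2 = 1.1086
v' = 2.4000 − 1.8000·0.2 = 2.0400

(2.2442, -8.7868, 1.1086, 2.0400)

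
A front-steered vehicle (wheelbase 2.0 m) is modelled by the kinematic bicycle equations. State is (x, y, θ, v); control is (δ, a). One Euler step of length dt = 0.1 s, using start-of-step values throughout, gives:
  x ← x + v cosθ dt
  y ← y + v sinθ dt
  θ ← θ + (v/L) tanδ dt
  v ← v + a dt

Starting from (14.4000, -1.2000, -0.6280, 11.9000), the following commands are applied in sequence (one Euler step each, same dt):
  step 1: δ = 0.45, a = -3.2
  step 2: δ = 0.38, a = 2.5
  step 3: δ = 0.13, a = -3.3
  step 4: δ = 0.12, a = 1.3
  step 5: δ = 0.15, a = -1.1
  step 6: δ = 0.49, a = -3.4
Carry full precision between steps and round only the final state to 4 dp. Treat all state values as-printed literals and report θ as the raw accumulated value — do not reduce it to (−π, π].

(21.0850, -2.2645, 0.4325, 11.1800)

after step 1 (δ=0.45, a=-3.2): (15.362953, -1.899158, -0.340582, 11.580000)
after step 2 (δ=0.38, a=2.5): (16.454438, -2.285971, -0.109322, 11.830000)
after step 3 (δ=0.13, a=-3.3): (17.630376, -2.415042, -0.031991, 11.500000)
after step 4 (δ=0.12, a=1.3): (18.779787, -2.451826, 0.037342, 11.630000)
after step 5 (δ=0.15, a=-1.1): (19.941976, -2.408407, 0.125227, 11.520000)
after step 6 (δ=0.49, a=-3.4): (21.084956, -2.264522, 0.432459, 11.180000)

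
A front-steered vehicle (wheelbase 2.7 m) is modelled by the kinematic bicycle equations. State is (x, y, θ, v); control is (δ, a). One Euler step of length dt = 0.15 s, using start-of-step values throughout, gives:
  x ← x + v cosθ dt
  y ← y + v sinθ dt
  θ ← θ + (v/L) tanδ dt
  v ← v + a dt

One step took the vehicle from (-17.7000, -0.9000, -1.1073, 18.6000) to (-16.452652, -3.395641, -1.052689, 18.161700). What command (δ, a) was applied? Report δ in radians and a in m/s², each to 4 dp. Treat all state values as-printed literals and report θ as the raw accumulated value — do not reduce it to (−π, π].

δ = 0.0528, a = -2.9220

a = (v'−v)/dt = (-0.438300)/0.15 = -2.9220
Δθ = θ'−θ = 0.054611;  (v·dt/L) = 18.6000·0.15/2.7 = 1.033333
tan δ = Δθ·L/(v·dt) = 0.052849  →  δ = 0.0528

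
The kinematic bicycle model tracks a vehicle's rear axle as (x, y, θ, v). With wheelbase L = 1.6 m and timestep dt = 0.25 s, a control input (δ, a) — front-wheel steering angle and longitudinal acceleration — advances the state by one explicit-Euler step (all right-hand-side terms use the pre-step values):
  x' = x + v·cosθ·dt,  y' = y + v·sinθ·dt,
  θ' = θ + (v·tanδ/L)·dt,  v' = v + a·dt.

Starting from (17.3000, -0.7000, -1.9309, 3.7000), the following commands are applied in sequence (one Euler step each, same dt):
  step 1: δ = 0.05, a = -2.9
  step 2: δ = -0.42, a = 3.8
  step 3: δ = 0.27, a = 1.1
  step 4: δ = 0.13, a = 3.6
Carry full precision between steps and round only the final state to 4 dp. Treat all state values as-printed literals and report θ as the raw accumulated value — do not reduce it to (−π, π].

(15.8500, -4.0906, -1.8540, 5.1000)

after step 1 (δ=0.05, a=-2.9): (16.974057, -1.565671, -1.901970, 2.975000)
after step 2 (δ=-0.42, a=3.8): (16.732224, -2.269007, -2.109556, 3.925000)
after step 3 (δ=0.27, a=1.1): (16.228772, -3.111258, -1.939826, 4.200000)
after step 4 (δ=0.13, a=3.6): (15.850027, -4.090570, -1.854029, 5.100000)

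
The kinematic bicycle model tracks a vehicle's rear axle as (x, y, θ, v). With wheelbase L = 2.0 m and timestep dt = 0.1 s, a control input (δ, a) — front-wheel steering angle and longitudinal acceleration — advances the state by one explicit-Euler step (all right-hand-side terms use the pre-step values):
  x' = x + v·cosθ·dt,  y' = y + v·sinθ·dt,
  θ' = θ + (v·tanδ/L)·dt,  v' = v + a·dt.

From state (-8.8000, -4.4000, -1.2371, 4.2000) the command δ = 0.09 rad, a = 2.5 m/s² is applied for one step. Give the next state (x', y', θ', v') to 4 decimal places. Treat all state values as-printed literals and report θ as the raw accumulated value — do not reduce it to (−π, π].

x' = -8.8000 + 4.2000·cos(-1.2371)·0.1 = -8.6624
y' = -4.4000 + 4.2000·sin(-1.2371)·0.1 = -4.7968
θ' = -1.2371 + (4.2000/2.0)·tan(0.09)·0.1 = -1.2181
v' = 4.2000 + 2.5000·0.1 = 4.4500

(-8.6624, -4.7968, -1.2181, 4.4500)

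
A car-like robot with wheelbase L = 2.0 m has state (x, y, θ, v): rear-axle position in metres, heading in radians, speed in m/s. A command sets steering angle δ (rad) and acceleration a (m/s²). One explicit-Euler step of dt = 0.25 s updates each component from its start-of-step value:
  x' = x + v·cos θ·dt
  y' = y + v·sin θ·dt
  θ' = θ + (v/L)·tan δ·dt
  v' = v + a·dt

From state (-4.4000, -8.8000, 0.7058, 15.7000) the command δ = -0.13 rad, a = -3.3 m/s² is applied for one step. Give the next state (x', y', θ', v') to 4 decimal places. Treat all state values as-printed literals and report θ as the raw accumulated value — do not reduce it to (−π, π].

x' = -4.4000 + 15.7000·cos(0.7058)·0.25 = -1.4127
y' = -8.8000 + 15.7000·sin(0.7058)·0.25 = -6.2541
θ' = 0.7058 + (15.7000/2.0)·tan(-0.13)·0.25 = 0.4492
v' = 15.7000 − 3.3000·0.25 = 14.8750

(-1.4127, -6.2541, 0.4492, 14.8750)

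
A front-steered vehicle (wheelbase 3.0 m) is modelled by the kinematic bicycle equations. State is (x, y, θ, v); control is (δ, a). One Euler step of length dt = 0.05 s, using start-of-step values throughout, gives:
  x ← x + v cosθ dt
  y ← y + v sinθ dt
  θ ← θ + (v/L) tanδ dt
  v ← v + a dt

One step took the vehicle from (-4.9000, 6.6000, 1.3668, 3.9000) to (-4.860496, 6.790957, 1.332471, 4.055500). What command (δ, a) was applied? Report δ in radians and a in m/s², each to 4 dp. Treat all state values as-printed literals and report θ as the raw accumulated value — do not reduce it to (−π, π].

δ = -0.4859, a = 3.1100

a = (v'−v)/dt = (0.155500)/0.05 = 3.1100
Δθ = θ'−θ = -0.034329;  (v·dt/L) = 3.9000·0.05/3.0 = 0.065000
tan δ = Δθ·L/(v·dt) = -0.528138  →  δ = -0.4859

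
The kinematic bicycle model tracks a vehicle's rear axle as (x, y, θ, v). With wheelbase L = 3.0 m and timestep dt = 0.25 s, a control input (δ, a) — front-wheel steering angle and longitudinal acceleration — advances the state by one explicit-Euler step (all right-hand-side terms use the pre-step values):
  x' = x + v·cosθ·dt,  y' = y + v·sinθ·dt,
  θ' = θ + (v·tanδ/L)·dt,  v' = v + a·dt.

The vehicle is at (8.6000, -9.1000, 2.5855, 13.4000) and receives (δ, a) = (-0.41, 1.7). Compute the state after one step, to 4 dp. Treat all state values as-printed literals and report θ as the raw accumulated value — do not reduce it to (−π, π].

(5.7548, -7.3316, 2.1002, 13.8250)

x' = 8.6000 + 13.4000·cos(2.5855)·0.25 = 5.7548
y' = -9.1000 + 13.4000·sin(2.5855)·0.25 = -7.3316
θ' = 2.5855 + (13.4000/3.0)·tan(-0.41)·0.25 = 2.1002
v' = 13.4000 + 1.7000·0.25 = 13.8250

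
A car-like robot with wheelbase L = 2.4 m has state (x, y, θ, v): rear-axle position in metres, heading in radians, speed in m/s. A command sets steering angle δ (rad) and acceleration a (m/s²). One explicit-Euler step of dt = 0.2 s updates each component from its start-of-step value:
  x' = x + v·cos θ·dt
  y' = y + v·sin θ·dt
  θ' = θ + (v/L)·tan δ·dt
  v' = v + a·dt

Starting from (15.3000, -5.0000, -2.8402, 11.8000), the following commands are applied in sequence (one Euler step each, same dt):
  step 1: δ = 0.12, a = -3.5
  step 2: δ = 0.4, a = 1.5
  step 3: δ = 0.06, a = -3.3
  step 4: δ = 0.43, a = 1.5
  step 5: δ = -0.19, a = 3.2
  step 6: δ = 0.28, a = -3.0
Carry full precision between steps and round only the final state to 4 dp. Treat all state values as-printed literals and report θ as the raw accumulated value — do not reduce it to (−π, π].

after step 1 (δ=0.12, a=-3.5): (13.046379, -5.700567, -2.721630, 11.100000)
after step 2 (δ=0.4, a=1.5): (11.019288, -6.605719, -2.330547, 11.400000)
after step 3 (δ=0.06, a=-3.3): (9.448960, -8.258737, -2.273478, 10.740000)
after step 4 (δ=0.43, a=1.5): (8.060779, -9.897901, -1.863012, 11.040000)
after step 5 (δ=-0.19, a=3.2): (7.424710, -12.012299, -2.039947, 11.680000)
after step 6 (δ=0.28, a=-3.0): (6.368538, -14.095901, -1.760060, 11.080000)

(6.3685, -14.0959, -1.7601, 11.0800)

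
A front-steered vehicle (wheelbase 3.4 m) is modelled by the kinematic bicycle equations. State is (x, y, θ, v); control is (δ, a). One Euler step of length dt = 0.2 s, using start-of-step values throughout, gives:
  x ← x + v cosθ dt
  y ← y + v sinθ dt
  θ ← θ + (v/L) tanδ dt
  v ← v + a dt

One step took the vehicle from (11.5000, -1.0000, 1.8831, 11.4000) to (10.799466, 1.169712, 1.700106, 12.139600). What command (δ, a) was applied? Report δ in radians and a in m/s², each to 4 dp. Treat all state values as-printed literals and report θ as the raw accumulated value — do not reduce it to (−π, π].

a = (v'−v)/dt = (0.739600)/0.2 = 3.6980
Δθ = θ'−θ = -0.182994;  (v·dt/L) = 11.4000·0.2/3.4 = 0.670588
tan δ = Δθ·L/(v·dt) = -0.272886  →  δ = -0.2664

δ = -0.2664, a = 3.6980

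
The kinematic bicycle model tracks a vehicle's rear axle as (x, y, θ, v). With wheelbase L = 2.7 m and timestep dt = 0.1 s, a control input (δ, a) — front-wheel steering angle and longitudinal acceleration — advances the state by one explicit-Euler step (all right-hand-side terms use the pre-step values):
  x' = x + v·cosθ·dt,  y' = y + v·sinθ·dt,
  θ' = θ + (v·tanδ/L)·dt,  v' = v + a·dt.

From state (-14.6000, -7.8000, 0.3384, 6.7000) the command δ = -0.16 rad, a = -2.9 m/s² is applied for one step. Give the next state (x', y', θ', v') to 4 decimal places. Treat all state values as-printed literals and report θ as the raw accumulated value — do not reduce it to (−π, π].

x' = -14.6000 + 6.7000·cos(0.3384)·0.1 = -13.9680
y' = -7.8000 + 6.7000·sin(0.3384)·0.1 = -7.5776
θ' = 0.3384 + (6.7000/2.7)·tan(-0.16)·0.1 = 0.2984
v' = 6.7000 − 2.9000·0.1 = 6.4100

(-13.9680, -7.5776, 0.2984, 6.4100)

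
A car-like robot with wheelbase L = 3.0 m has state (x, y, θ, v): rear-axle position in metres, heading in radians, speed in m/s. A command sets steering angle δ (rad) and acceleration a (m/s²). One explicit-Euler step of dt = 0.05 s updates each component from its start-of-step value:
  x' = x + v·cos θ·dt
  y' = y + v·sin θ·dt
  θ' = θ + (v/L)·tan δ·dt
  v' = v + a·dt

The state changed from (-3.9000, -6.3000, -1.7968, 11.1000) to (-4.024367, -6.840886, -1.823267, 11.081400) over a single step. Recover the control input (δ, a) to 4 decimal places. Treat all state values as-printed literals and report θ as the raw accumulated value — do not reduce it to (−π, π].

a = (v'−v)/dt = (-0.018600)/0.05 = -0.3720
Δθ = θ'−θ = -0.026467;  (v·dt/L) = 11.1000·0.05/3.0 = 0.185000
tan δ = Δθ·L/(v·dt) = -0.143065  →  δ = -0.1421

δ = -0.1421, a = -0.3720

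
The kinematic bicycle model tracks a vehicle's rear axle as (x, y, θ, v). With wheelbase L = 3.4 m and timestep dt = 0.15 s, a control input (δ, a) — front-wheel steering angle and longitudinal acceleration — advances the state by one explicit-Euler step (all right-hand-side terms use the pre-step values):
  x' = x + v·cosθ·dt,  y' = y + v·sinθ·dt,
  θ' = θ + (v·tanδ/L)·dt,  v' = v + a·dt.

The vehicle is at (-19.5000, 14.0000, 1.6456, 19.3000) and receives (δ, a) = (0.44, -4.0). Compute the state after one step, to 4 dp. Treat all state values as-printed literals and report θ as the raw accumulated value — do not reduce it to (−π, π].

(-19.7164, 16.8869, 2.0465, 18.7000)

x' = -19.5000 + 19.3000·cos(1.6456)·0.15 = -19.7164
y' = 14.0000 + 19.3000·sin(1.6456)·0.15 = 16.8869
θ' = 1.6456 + (19.3000/3.4)·tan(0.44)·0.15 = 2.0465
v' = 19.3000 − 4.0000·0.15 = 18.7000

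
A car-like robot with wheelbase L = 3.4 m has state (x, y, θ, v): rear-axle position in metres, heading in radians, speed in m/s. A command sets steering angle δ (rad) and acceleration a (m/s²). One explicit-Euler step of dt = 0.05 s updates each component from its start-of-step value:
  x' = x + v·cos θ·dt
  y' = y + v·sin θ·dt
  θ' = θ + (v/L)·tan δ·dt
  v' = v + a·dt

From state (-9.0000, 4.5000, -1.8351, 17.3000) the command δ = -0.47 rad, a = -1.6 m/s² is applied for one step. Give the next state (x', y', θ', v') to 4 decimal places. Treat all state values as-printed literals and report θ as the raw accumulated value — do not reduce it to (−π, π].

x' = -9.0000 + 17.3000·cos(-1.8351)·0.05 = -9.2260
y' = 4.5000 + 17.3000·sin(-1.8351)·0.05 = 3.6650
θ' = -1.8351 + (17.3000/3.4)·tan(-0.47)·0.05 = -1.9643
v' = 17.3000 − 1.6000·0.05 = 17.2200

(-9.2260, 3.6650, -1.9643, 17.2200)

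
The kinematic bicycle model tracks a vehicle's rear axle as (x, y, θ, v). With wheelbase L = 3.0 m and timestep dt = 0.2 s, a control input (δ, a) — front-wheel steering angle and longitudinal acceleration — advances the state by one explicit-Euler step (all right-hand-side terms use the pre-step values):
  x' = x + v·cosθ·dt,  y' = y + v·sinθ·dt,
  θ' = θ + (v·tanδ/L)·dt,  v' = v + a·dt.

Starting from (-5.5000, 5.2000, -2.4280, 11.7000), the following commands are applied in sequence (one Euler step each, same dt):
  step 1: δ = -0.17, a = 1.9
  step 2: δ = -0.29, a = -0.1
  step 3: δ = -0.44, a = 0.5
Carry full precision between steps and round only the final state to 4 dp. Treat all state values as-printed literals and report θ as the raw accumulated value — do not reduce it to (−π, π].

(-11.5648, 1.5420, -3.1807, 12.1600)

after step 1 (δ=-0.17, a=1.9): (-7.269076, 3.668343, -2.561892, 12.080000)
after step 2 (δ=-0.29, a=-0.1): (-9.290366, 2.344923, -2.802214, 12.060000)
after step 3 (δ=-0.44, a=0.5): (-11.564790, 1.541966, -3.180722, 12.160000)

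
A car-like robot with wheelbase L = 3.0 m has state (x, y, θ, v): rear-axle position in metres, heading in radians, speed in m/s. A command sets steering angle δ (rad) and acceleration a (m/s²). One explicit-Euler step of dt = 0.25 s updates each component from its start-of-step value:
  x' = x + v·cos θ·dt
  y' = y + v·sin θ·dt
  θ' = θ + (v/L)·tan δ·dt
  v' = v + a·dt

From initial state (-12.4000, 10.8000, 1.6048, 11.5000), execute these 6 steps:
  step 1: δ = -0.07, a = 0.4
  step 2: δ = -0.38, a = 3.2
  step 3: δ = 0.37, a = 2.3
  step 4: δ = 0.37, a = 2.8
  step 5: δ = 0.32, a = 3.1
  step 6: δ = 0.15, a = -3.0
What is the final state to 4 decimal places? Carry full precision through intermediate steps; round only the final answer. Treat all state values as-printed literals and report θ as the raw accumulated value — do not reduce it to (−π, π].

after step 1 (δ=-0.07, a=0.4): (-12.497742, 13.673338, 1.537607, 11.600000)
after step 2 (δ=-0.38, a=3.2): (-12.401510, 16.571741, 1.151508, 12.400000)
after step 3 (δ=0.37, a=2.3): (-11.139467, 19.403215, 1.552300, 12.975000)
after step 4 (δ=0.37, a=2.8): (-11.079473, 22.646411, 1.971677, 13.675000)
after step 5 (δ=0.32, a=3.1): (-12.413569, 25.794114, 2.349323, 14.450000)
after step 6 (δ=0.15, a=-3.0): (-14.950379, 28.366030, 2.531315, 13.700000)

(-14.9504, 28.3660, 2.5313, 13.7000)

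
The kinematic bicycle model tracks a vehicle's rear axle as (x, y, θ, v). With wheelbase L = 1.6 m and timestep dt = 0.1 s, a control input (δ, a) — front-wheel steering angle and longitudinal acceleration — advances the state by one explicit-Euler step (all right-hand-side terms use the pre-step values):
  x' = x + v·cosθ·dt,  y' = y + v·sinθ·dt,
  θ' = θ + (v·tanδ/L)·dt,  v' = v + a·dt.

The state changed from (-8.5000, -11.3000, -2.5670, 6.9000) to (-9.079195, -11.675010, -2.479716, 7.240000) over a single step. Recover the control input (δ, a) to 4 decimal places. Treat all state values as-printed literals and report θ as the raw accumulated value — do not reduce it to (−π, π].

a = (v'−v)/dt = (0.340000)/0.1 = 3.4000
Δθ = θ'−θ = 0.087284;  (v·dt/L) = 6.9000·0.1/1.6 = 0.431250
tan δ = Δθ·L/(v·dt) = 0.202398  →  δ = 0.1997

δ = 0.1997, a = 3.4000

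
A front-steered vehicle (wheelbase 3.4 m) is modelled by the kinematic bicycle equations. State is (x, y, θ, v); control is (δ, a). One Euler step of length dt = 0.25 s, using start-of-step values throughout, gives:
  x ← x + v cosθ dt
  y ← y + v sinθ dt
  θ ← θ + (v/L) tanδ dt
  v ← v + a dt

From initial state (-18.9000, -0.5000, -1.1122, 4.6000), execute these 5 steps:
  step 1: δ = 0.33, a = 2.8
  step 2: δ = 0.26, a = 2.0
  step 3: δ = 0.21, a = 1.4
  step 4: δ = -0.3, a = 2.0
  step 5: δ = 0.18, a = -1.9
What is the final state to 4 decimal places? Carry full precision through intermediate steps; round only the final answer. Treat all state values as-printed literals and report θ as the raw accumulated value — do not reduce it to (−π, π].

(-14.7138, -6.2217, -0.8527, 6.1750)

after step 1 (δ=0.33, a=2.8): (-18.390907, -1.531176, -0.996346, 5.300000)
after step 2 (δ=0.26, a=2.0): (-17.670937, -2.643502, -0.892676, 5.800000)
after step 3 (δ=0.21, a=1.4): (-16.761308, -3.772694, -0.801777, 6.150000)
after step 4 (δ=-0.3, a=2.0): (-15.692083, -4.877530, -0.941661, 6.650000)
after step 5 (δ=0.18, a=-1.9): (-14.713791, -6.221722, -0.852683, 6.175000)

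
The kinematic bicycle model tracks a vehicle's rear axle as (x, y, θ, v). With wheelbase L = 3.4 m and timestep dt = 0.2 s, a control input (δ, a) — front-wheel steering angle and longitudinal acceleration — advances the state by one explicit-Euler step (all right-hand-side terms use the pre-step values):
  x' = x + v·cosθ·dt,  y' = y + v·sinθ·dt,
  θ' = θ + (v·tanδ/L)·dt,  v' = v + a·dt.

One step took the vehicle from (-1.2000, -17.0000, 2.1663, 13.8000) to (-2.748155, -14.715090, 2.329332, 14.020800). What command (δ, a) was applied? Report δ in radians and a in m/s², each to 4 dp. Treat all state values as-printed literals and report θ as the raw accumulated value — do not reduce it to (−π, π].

a = (v'−v)/dt = (0.220800)/0.2 = 1.1040
Δθ = θ'−θ = 0.163032;  (v·dt/L) = 13.8000·0.2/3.4 = 0.811765
tan δ = Δθ·L/(v·dt) = 0.200837  →  δ = 0.1982

δ = 0.1982, a = 1.1040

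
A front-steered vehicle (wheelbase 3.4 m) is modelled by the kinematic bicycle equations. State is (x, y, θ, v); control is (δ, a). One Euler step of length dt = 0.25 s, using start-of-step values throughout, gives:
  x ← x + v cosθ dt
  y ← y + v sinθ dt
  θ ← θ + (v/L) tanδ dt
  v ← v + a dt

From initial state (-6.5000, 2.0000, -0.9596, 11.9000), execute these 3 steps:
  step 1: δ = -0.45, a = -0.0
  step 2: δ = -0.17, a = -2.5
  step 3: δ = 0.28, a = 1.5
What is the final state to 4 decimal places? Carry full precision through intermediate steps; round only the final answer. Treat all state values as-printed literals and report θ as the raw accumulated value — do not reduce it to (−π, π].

after step 1 (δ=-0.45, a=-0.0): (-4.792803, -0.436412, -1.382273, 11.900000)
after step 2 (δ=-0.17, a=-2.5): (-4.235263, -3.358701, -1.532473, 11.275000)
after step 3 (δ=0.28, a=1.5): (-4.127266, -6.175382, -1.294078, 11.650000)

(-4.1273, -6.1754, -1.2941, 11.6500)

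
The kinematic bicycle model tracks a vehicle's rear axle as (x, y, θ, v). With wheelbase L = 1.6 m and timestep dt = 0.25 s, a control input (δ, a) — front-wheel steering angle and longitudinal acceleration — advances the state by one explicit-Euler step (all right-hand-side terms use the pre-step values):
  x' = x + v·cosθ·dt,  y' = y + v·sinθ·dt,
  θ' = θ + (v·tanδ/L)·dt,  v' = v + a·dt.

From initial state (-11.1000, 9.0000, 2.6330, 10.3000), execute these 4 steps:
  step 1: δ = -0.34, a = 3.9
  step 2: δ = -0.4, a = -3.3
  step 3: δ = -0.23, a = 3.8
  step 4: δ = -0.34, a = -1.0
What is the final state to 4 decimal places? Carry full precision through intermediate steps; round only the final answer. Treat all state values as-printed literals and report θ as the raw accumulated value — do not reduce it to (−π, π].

(-12.3428, 17.5629, 0.3065, 11.1500)

after step 1 (δ=-0.34, a=3.9): (-13.349084, 10.253892, 2.063705, 11.275000)
after step 2 (δ=-0.4, a=-3.3): (-14.682888, 12.737099, 1.318862, 10.450000)
after step 3 (δ=-0.23, a=3.8): (-14.031650, 15.267128, 0.936550, 11.400000)
after step 4 (δ=-0.34, a=-1.0): (-12.342824, 17.562856, 0.306456, 11.150000)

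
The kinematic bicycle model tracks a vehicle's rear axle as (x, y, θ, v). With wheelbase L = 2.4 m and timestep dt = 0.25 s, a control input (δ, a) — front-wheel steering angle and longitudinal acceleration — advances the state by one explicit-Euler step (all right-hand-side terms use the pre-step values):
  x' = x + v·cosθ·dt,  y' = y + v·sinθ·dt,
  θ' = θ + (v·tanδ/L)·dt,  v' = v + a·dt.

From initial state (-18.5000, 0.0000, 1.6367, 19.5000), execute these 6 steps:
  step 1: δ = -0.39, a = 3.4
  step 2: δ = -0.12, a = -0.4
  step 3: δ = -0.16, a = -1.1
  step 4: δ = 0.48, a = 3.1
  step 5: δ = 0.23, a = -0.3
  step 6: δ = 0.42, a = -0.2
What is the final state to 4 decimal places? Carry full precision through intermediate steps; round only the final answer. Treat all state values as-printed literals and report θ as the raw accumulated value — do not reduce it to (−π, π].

(-5.7753, 22.1919, 2.7568, 20.6250)

after step 1 (δ=-0.39, a=3.4): (-18.821048, 4.864417, 0.801745, 20.350000)
after step 2 (δ=-0.12, a=-0.4): (-15.282925, 8.520145, 0.546142, 20.250000)
after step 3 (δ=-0.16, a=-1.1): (-10.956842, 11.149577, 0.205732, 19.975000)
after step 4 (δ=0.48, a=3.1): (-6.068402, 12.169718, 1.288982, 20.750000)
after step 5 (δ=0.23, a=-0.3): (-4.625764, 17.152584, 1.795073, 20.675000)
after step 6 (δ=0.42, a=-0.2): (-5.775301, 22.191884, 2.756832, 20.625000)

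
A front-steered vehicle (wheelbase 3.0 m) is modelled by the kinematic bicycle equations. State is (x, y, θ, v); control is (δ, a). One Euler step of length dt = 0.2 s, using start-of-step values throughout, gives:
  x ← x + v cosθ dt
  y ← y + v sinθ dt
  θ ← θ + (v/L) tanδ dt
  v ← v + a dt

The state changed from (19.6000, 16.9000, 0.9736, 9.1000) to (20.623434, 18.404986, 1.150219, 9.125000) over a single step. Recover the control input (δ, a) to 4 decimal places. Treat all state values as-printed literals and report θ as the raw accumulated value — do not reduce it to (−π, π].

δ = 0.2833, a = 0.1250

a = (v'−v)/dt = (0.025000)/0.2 = 0.1250
Δθ = θ'−θ = 0.176619;  (v·dt/L) = 9.1000·0.2/3.0 = 0.606667
tan δ = Δθ·L/(v·dt) = 0.291130  →  δ = 0.2833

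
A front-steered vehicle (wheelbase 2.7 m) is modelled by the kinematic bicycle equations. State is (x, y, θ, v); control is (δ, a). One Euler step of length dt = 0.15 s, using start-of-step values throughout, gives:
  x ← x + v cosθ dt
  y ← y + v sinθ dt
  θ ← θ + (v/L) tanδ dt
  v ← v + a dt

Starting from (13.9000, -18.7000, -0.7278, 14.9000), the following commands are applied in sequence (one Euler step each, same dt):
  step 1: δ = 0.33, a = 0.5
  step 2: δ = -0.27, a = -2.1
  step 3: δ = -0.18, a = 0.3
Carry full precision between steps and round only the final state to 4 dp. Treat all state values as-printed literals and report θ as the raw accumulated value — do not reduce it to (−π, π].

(19.3144, -22.5255, -0.8227, 14.7050)

after step 1 (δ=0.33, a=0.5): (15.568740, -20.186786, -0.444266, 14.975000)
after step 2 (δ=-0.27, a=-2.1): (17.596939, -21.152213, -0.674513, 14.660000)
after step 3 (δ=-0.18, a=0.3): (19.314382, -22.525525, -0.822717, 14.705000)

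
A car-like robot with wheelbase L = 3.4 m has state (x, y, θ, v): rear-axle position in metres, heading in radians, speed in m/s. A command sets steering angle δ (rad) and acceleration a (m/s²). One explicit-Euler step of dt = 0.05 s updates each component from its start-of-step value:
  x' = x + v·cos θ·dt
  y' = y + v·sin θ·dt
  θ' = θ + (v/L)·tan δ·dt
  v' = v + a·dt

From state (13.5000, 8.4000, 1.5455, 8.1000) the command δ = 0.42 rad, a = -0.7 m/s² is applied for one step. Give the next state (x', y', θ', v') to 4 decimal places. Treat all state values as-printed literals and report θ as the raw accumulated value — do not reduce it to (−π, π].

x' = 13.5000 + 8.1000·cos(1.5455)·0.05 = 13.5102
y' = 8.4000 + 8.1000·sin(1.5455)·0.05 = 8.8049
θ' = 1.5455 + (8.1000/3.4)·tan(0.42)·0.05 = 1.5987
v' = 8.1000 − 0.7000·0.05 = 8.0650

(13.5102, 8.8049, 1.5987, 8.0650)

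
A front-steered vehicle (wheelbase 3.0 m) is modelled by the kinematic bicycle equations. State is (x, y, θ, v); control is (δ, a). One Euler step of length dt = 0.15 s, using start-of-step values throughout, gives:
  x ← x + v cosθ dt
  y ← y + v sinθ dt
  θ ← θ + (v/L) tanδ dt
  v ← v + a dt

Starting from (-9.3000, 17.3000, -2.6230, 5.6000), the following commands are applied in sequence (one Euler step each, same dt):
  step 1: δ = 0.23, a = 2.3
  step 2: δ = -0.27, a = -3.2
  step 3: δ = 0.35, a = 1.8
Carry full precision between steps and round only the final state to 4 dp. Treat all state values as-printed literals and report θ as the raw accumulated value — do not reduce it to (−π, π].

after step 1 (δ=0.23, a=2.3): (-10.029555, 16.883647, -2.557440, 5.945000)
after step 2 (δ=-0.27, a=-3.2): (-10.773434, 16.391853, -2.639706, 5.465000)
after step 3 (δ=0.35, a=1.8): (-11.492090, 15.997488, -2.539962, 5.735000)

(-11.4921, 15.9975, -2.5400, 5.7350)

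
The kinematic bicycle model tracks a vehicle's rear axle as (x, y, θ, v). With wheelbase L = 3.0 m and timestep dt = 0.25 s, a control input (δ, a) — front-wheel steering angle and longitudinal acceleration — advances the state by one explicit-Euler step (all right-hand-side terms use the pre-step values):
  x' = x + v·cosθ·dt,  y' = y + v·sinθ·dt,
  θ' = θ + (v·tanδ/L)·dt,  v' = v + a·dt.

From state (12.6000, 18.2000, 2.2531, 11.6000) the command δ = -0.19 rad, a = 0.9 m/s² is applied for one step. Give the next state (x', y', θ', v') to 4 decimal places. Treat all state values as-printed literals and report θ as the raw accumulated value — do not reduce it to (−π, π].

x' = 12.6000 + 11.6000·cos(2.2531)·0.25 = 10.7713
y' = 18.2000 + 11.6000·sin(2.2531)·0.25 = 20.4508
θ' = 2.2531 + (11.6000/3.0)·tan(-0.19)·0.25 = 2.0672
v' = 11.6000 + 0.9000·0.25 = 11.8250

(10.7713, 20.4508, 2.0672, 11.8250)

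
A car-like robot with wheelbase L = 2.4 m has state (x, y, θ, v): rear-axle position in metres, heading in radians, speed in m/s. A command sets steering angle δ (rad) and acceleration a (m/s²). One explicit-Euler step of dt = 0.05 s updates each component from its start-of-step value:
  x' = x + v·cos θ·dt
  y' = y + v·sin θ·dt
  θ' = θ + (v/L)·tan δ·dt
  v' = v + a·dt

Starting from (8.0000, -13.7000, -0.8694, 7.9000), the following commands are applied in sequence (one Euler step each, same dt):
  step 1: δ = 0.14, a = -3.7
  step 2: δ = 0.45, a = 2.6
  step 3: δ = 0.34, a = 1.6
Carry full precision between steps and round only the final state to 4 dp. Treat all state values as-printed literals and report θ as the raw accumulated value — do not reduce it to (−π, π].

(8.7926, -14.5633, -0.7108, 7.9250)

after step 1 (δ=0.14, a=-3.7): (8.254888, -14.001757, -0.846207, 7.715000)
after step 2 (δ=0.45, a=2.6): (8.510574, -14.290596, -0.768566, 7.845000)
after step 3 (δ=0.34, a=1.6): (8.792565, -14.563250, -0.710752, 7.925000)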